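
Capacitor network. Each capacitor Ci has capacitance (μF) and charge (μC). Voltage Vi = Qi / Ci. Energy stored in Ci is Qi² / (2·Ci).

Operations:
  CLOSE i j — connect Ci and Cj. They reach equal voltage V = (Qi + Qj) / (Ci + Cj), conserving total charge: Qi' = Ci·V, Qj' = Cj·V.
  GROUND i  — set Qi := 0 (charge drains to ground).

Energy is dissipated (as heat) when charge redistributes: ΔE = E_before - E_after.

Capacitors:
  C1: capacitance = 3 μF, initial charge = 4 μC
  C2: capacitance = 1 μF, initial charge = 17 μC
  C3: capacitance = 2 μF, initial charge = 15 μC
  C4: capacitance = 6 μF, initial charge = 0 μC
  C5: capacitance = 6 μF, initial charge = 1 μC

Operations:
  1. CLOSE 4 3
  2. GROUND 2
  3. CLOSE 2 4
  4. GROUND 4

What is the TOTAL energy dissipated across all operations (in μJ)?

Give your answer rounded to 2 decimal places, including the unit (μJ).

Answer: 195.94 μJ

Derivation:
Initial: C1(3μF, Q=4μC, V=1.33V), C2(1μF, Q=17μC, V=17.00V), C3(2μF, Q=15μC, V=7.50V), C4(6μF, Q=0μC, V=0.00V), C5(6μF, Q=1μC, V=0.17V)
Op 1: CLOSE 4-3: Q_total=15.00, C_total=8.00, V=1.88; Q4=11.25, Q3=3.75; dissipated=42.188
Op 2: GROUND 2: Q2=0; energy lost=144.500
Op 3: CLOSE 2-4: Q_total=11.25, C_total=7.00, V=1.61; Q2=1.61, Q4=9.64; dissipated=1.507
Op 4: GROUND 4: Q4=0; energy lost=7.749
Total dissipated: 195.943 μJ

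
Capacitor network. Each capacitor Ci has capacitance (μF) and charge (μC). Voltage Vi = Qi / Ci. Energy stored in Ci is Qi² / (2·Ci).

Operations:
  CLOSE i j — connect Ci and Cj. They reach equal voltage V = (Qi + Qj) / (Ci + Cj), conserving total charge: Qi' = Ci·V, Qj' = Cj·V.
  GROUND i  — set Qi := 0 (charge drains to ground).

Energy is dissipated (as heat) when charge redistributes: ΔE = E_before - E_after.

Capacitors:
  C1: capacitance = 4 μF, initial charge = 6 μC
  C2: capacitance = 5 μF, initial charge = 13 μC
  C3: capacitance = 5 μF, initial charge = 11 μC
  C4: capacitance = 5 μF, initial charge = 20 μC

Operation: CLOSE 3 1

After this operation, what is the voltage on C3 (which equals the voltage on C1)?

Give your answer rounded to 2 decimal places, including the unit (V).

Answer: 1.89 V

Derivation:
Initial: C1(4μF, Q=6μC, V=1.50V), C2(5μF, Q=13μC, V=2.60V), C3(5μF, Q=11μC, V=2.20V), C4(5μF, Q=20μC, V=4.00V)
Op 1: CLOSE 3-1: Q_total=17.00, C_total=9.00, V=1.89; Q3=9.44, Q1=7.56; dissipated=0.544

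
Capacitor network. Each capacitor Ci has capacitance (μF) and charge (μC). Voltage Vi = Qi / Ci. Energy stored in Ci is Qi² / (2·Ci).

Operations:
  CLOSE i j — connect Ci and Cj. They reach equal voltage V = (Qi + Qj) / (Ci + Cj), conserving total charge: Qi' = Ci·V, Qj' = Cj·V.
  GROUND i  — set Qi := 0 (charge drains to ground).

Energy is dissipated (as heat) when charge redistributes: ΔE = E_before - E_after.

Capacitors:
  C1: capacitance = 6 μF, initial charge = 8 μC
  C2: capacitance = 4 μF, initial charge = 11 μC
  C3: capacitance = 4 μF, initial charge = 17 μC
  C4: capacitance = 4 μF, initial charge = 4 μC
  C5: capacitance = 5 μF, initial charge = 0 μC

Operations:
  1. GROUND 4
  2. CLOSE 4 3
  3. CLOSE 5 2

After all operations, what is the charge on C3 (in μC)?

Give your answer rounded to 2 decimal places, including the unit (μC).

Answer: 8.50 μC

Derivation:
Initial: C1(6μF, Q=8μC, V=1.33V), C2(4μF, Q=11μC, V=2.75V), C3(4μF, Q=17μC, V=4.25V), C4(4μF, Q=4μC, V=1.00V), C5(5μF, Q=0μC, V=0.00V)
Op 1: GROUND 4: Q4=0; energy lost=2.000
Op 2: CLOSE 4-3: Q_total=17.00, C_total=8.00, V=2.12; Q4=8.50, Q3=8.50; dissipated=18.062
Op 3: CLOSE 5-2: Q_total=11.00, C_total=9.00, V=1.22; Q5=6.11, Q2=4.89; dissipated=8.403
Final charges: Q1=8.00, Q2=4.89, Q3=8.50, Q4=8.50, Q5=6.11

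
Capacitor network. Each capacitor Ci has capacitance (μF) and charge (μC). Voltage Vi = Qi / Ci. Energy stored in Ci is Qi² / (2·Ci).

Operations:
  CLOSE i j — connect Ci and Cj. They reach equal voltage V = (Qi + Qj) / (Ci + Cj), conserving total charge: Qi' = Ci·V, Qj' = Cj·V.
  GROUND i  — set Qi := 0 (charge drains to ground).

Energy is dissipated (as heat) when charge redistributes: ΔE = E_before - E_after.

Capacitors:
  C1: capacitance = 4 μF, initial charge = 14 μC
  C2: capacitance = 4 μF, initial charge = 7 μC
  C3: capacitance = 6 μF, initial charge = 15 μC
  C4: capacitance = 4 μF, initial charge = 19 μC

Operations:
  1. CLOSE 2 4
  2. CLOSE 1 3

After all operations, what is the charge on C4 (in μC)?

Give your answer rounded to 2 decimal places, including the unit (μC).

Initial: C1(4μF, Q=14μC, V=3.50V), C2(4μF, Q=7μC, V=1.75V), C3(6μF, Q=15μC, V=2.50V), C4(4μF, Q=19μC, V=4.75V)
Op 1: CLOSE 2-4: Q_total=26.00, C_total=8.00, V=3.25; Q2=13.00, Q4=13.00; dissipated=9.000
Op 2: CLOSE 1-3: Q_total=29.00, C_total=10.00, V=2.90; Q1=11.60, Q3=17.40; dissipated=1.200
Final charges: Q1=11.60, Q2=13.00, Q3=17.40, Q4=13.00

Answer: 13.00 μC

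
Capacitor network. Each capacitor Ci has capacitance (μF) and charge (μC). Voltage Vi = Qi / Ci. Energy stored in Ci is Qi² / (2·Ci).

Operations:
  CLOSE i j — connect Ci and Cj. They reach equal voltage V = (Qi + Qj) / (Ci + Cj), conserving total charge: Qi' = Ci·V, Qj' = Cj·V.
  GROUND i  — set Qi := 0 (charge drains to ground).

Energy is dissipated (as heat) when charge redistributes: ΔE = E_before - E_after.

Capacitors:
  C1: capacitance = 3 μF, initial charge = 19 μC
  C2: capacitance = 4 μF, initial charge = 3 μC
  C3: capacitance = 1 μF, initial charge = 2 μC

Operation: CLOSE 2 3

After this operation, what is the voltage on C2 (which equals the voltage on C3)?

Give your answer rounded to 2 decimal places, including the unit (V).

Answer: 1.00 V

Derivation:
Initial: C1(3μF, Q=19μC, V=6.33V), C2(4μF, Q=3μC, V=0.75V), C3(1μF, Q=2μC, V=2.00V)
Op 1: CLOSE 2-3: Q_total=5.00, C_total=5.00, V=1.00; Q2=4.00, Q3=1.00; dissipated=0.625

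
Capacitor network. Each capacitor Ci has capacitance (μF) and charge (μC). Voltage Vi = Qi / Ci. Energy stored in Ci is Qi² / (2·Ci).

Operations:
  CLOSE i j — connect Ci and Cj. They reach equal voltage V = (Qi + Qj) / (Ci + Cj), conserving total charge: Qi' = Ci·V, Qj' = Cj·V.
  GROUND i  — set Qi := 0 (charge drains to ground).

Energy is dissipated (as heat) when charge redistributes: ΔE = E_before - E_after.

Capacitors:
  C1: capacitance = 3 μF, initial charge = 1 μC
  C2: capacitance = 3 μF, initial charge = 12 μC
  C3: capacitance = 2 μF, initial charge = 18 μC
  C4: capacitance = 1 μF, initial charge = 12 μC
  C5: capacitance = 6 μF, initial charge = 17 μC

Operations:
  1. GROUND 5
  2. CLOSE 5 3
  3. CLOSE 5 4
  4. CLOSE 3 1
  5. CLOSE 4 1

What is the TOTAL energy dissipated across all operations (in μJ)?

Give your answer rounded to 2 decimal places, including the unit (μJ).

Answer: 130.20 μJ

Derivation:
Initial: C1(3μF, Q=1μC, V=0.33V), C2(3μF, Q=12μC, V=4.00V), C3(2μF, Q=18μC, V=9.00V), C4(1μF, Q=12μC, V=12.00V), C5(6μF, Q=17μC, V=2.83V)
Op 1: GROUND 5: Q5=0; energy lost=24.083
Op 2: CLOSE 5-3: Q_total=18.00, C_total=8.00, V=2.25; Q5=13.50, Q3=4.50; dissipated=60.750
Op 3: CLOSE 5-4: Q_total=25.50, C_total=7.00, V=3.64; Q5=21.86, Q4=3.64; dissipated=40.741
Op 4: CLOSE 3-1: Q_total=5.50, C_total=5.00, V=1.10; Q3=2.20, Q1=3.30; dissipated=2.204
Op 5: CLOSE 4-1: Q_total=6.94, C_total=4.00, V=1.74; Q4=1.74, Q1=5.21; dissipated=2.425
Total dissipated: 130.203 μJ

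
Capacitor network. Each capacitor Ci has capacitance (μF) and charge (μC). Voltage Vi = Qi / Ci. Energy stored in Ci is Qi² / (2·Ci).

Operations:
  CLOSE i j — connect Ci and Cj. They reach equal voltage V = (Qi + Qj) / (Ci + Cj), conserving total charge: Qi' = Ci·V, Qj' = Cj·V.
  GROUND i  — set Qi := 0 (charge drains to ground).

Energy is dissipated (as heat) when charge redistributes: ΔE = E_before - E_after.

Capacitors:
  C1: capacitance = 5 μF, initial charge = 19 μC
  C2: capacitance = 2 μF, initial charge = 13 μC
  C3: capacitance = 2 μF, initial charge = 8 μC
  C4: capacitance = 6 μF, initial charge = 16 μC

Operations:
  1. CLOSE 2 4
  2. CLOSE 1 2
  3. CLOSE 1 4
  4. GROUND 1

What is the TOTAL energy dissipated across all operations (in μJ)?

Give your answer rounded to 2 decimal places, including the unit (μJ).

Initial: C1(5μF, Q=19μC, V=3.80V), C2(2μF, Q=13μC, V=6.50V), C3(2μF, Q=8μC, V=4.00V), C4(6μF, Q=16μC, V=2.67V)
Op 1: CLOSE 2-4: Q_total=29.00, C_total=8.00, V=3.62; Q2=7.25, Q4=21.75; dissipated=11.021
Op 2: CLOSE 1-2: Q_total=26.25, C_total=7.00, V=3.75; Q1=18.75, Q2=7.50; dissipated=0.022
Op 3: CLOSE 1-4: Q_total=40.50, C_total=11.00, V=3.68; Q1=18.41, Q4=22.09; dissipated=0.021
Op 4: GROUND 1: Q1=0; energy lost=33.889
Total dissipated: 44.953 μJ

Answer: 44.95 μJ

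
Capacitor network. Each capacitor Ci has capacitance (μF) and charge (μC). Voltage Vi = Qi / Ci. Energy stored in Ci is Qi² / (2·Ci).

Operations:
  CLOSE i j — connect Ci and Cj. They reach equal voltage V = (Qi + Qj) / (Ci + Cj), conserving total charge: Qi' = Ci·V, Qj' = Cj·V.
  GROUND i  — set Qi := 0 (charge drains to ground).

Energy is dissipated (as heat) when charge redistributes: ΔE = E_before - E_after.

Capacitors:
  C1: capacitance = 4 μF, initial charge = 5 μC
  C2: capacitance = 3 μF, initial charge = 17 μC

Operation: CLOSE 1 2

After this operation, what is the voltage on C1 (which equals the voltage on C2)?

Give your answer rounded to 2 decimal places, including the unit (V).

Answer: 3.14 V

Derivation:
Initial: C1(4μF, Q=5μC, V=1.25V), C2(3μF, Q=17μC, V=5.67V)
Op 1: CLOSE 1-2: Q_total=22.00, C_total=7.00, V=3.14; Q1=12.57, Q2=9.43; dissipated=16.720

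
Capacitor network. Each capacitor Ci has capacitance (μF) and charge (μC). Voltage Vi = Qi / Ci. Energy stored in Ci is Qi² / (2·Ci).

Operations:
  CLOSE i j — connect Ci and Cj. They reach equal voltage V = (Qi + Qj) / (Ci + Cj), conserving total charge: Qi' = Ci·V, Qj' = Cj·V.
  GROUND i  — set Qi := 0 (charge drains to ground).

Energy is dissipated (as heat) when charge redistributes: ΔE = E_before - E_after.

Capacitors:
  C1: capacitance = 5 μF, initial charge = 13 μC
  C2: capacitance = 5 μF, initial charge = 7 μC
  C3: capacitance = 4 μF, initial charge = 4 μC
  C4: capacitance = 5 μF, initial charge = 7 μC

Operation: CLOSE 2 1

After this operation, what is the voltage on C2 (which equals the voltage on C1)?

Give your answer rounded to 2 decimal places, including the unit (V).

Answer: 2.00 V

Derivation:
Initial: C1(5μF, Q=13μC, V=2.60V), C2(5μF, Q=7μC, V=1.40V), C3(4μF, Q=4μC, V=1.00V), C4(5μF, Q=7μC, V=1.40V)
Op 1: CLOSE 2-1: Q_total=20.00, C_total=10.00, V=2.00; Q2=10.00, Q1=10.00; dissipated=1.800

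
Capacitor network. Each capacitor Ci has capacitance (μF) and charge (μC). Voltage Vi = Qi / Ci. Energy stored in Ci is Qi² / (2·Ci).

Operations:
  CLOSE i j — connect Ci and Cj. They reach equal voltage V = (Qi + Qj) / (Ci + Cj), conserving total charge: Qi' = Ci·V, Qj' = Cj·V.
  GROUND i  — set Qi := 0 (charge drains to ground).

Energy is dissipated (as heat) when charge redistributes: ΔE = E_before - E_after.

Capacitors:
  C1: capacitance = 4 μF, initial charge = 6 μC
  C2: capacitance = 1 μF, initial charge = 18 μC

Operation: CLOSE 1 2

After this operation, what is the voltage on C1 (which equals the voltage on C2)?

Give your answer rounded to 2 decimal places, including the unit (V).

Answer: 4.80 V

Derivation:
Initial: C1(4μF, Q=6μC, V=1.50V), C2(1μF, Q=18μC, V=18.00V)
Op 1: CLOSE 1-2: Q_total=24.00, C_total=5.00, V=4.80; Q1=19.20, Q2=4.80; dissipated=108.900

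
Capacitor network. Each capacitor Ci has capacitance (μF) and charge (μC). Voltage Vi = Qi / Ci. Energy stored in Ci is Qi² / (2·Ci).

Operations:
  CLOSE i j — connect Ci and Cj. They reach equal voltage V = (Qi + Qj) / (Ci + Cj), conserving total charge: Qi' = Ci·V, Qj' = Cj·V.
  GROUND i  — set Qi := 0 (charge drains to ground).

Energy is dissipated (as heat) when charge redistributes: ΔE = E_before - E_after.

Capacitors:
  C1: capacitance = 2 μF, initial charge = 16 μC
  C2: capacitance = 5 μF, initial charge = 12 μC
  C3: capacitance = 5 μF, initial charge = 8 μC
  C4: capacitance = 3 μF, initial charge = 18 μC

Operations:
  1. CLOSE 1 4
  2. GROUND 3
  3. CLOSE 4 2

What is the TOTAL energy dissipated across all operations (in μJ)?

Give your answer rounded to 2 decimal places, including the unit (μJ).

Answer: 26.95 μJ

Derivation:
Initial: C1(2μF, Q=16μC, V=8.00V), C2(5μF, Q=12μC, V=2.40V), C3(5μF, Q=8μC, V=1.60V), C4(3μF, Q=18μC, V=6.00V)
Op 1: CLOSE 1-4: Q_total=34.00, C_total=5.00, V=6.80; Q1=13.60, Q4=20.40; dissipated=2.400
Op 2: GROUND 3: Q3=0; energy lost=6.400
Op 3: CLOSE 4-2: Q_total=32.40, C_total=8.00, V=4.05; Q4=12.15, Q2=20.25; dissipated=18.150
Total dissipated: 26.950 μJ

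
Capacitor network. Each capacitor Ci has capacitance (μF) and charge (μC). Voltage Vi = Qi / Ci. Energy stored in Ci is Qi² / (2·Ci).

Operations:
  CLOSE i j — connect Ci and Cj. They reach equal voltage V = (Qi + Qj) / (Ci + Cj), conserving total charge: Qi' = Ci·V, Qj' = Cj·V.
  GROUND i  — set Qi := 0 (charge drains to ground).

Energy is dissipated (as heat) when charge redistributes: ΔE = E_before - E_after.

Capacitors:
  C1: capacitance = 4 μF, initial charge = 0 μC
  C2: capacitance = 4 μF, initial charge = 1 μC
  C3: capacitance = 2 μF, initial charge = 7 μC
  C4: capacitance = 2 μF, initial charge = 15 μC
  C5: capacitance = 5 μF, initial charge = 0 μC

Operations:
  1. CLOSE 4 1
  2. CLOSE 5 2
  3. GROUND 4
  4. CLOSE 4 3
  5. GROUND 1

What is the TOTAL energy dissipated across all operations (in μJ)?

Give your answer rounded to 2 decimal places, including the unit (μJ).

Initial: C1(4μF, Q=0μC, V=0.00V), C2(4μF, Q=1μC, V=0.25V), C3(2μF, Q=7μC, V=3.50V), C4(2μF, Q=15μC, V=7.50V), C5(5μF, Q=0μC, V=0.00V)
Op 1: CLOSE 4-1: Q_total=15.00, C_total=6.00, V=2.50; Q4=5.00, Q1=10.00; dissipated=37.500
Op 2: CLOSE 5-2: Q_total=1.00, C_total=9.00, V=0.11; Q5=0.56, Q2=0.44; dissipated=0.069
Op 3: GROUND 4: Q4=0; energy lost=6.250
Op 4: CLOSE 4-3: Q_total=7.00, C_total=4.00, V=1.75; Q4=3.50, Q3=3.50; dissipated=6.125
Op 5: GROUND 1: Q1=0; energy lost=12.500
Total dissipated: 62.444 μJ

Answer: 62.44 μJ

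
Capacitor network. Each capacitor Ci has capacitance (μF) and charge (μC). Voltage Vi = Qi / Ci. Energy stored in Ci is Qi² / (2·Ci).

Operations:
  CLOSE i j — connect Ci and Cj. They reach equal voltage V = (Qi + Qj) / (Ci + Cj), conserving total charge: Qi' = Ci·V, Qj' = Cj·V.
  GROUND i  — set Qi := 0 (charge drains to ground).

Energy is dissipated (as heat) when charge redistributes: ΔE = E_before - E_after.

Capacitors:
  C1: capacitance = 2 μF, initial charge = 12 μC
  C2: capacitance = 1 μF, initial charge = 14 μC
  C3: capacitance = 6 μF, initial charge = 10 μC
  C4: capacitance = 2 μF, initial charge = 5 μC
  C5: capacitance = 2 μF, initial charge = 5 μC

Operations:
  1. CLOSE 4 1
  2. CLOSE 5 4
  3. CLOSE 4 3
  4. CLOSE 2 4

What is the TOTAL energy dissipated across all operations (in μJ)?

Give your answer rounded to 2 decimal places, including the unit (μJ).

Initial: C1(2μF, Q=12μC, V=6.00V), C2(1μF, Q=14μC, V=14.00V), C3(6μF, Q=10μC, V=1.67V), C4(2μF, Q=5μC, V=2.50V), C5(2μF, Q=5μC, V=2.50V)
Op 1: CLOSE 4-1: Q_total=17.00, C_total=4.00, V=4.25; Q4=8.50, Q1=8.50; dissipated=6.125
Op 2: CLOSE 5-4: Q_total=13.50, C_total=4.00, V=3.38; Q5=6.75, Q4=6.75; dissipated=1.531
Op 3: CLOSE 4-3: Q_total=16.75, C_total=8.00, V=2.09; Q4=4.19, Q3=12.56; dissipated=2.189
Op 4: CLOSE 2-4: Q_total=18.19, C_total=3.00, V=6.06; Q2=6.06, Q4=12.12; dissipated=47.253
Total dissipated: 57.098 μJ

Answer: 57.10 μJ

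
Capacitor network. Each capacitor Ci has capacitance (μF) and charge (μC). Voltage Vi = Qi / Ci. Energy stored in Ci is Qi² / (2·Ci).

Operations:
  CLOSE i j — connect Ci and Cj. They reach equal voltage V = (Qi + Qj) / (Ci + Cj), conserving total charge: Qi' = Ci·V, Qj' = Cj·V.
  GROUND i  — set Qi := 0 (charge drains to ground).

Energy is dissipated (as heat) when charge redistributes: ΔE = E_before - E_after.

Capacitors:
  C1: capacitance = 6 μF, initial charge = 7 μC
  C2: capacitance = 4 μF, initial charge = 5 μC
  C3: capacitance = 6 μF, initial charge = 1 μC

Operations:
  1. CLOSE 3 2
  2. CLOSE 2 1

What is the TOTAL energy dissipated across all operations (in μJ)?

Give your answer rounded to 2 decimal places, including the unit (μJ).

Initial: C1(6μF, Q=7μC, V=1.17V), C2(4μF, Q=5μC, V=1.25V), C3(6μF, Q=1μC, V=0.17V)
Op 1: CLOSE 3-2: Q_total=6.00, C_total=10.00, V=0.60; Q3=3.60, Q2=2.40; dissipated=1.408
Op 2: CLOSE 2-1: Q_total=9.40, C_total=10.00, V=0.94; Q2=3.76, Q1=5.64; dissipated=0.385
Total dissipated: 1.794 μJ

Answer: 1.79 μJ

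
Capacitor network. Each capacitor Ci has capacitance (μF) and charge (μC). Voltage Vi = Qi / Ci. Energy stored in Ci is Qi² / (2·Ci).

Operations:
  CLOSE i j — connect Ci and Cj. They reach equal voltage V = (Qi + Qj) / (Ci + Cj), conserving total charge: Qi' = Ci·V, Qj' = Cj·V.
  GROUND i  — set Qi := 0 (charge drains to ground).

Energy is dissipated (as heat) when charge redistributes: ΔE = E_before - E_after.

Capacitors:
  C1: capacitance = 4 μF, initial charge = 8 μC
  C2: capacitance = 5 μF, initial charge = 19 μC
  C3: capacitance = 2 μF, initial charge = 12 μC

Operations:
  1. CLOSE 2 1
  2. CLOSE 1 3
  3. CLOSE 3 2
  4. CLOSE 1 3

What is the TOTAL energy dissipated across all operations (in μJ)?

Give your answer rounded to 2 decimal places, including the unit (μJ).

Initial: C1(4μF, Q=8μC, V=2.00V), C2(5μF, Q=19μC, V=3.80V), C3(2μF, Q=12μC, V=6.00V)
Op 1: CLOSE 2-1: Q_total=27.00, C_total=9.00, V=3.00; Q2=15.00, Q1=12.00; dissipated=3.600
Op 2: CLOSE 1-3: Q_total=24.00, C_total=6.00, V=4.00; Q1=16.00, Q3=8.00; dissipated=6.000
Op 3: CLOSE 3-2: Q_total=23.00, C_total=7.00, V=3.29; Q3=6.57, Q2=16.43; dissipated=0.714
Op 4: CLOSE 1-3: Q_total=22.57, C_total=6.00, V=3.76; Q1=15.05, Q3=7.52; dissipated=0.340
Total dissipated: 10.654 μJ

Answer: 10.65 μJ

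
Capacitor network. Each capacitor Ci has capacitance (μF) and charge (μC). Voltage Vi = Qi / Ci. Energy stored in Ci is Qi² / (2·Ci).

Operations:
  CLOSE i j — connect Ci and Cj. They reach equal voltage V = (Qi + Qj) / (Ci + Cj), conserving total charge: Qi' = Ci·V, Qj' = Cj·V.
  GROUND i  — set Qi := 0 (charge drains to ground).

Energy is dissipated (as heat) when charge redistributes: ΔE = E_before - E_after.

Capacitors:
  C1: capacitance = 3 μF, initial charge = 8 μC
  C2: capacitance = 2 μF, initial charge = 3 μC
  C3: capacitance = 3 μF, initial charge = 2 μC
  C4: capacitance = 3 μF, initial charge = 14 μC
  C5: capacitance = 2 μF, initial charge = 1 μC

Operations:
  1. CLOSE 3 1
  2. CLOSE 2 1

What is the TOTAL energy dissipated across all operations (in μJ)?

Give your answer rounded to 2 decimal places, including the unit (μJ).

Initial: C1(3μF, Q=8μC, V=2.67V), C2(2μF, Q=3μC, V=1.50V), C3(3μF, Q=2μC, V=0.67V), C4(3μF, Q=14μC, V=4.67V), C5(2μF, Q=1μC, V=0.50V)
Op 1: CLOSE 3-1: Q_total=10.00, C_total=6.00, V=1.67; Q3=5.00, Q1=5.00; dissipated=3.000
Op 2: CLOSE 2-1: Q_total=8.00, C_total=5.00, V=1.60; Q2=3.20, Q1=4.80; dissipated=0.017
Total dissipated: 3.017 μJ

Answer: 3.02 μJ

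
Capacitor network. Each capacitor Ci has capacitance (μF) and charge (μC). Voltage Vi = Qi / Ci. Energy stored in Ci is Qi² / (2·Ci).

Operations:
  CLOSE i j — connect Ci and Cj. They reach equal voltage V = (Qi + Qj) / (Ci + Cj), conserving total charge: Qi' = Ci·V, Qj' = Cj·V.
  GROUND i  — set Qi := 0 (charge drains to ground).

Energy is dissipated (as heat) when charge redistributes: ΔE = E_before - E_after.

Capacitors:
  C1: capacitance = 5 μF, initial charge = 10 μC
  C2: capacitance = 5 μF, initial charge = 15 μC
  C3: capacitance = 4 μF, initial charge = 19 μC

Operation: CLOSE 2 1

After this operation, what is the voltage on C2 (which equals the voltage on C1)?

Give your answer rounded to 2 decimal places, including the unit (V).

Answer: 2.50 V

Derivation:
Initial: C1(5μF, Q=10μC, V=2.00V), C2(5μF, Q=15μC, V=3.00V), C3(4μF, Q=19μC, V=4.75V)
Op 1: CLOSE 2-1: Q_total=25.00, C_total=10.00, V=2.50; Q2=12.50, Q1=12.50; dissipated=1.250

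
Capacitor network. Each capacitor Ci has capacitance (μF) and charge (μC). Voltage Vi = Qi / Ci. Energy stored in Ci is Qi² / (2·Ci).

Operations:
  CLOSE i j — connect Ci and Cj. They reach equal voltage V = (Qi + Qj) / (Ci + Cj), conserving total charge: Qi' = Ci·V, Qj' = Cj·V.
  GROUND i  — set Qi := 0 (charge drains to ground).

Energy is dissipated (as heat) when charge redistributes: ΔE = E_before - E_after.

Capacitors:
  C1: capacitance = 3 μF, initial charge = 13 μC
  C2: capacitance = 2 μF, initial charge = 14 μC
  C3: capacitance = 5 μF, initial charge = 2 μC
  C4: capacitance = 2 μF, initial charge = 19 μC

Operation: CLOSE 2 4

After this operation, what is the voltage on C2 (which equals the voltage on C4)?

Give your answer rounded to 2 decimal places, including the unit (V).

Initial: C1(3μF, Q=13μC, V=4.33V), C2(2μF, Q=14μC, V=7.00V), C3(5μF, Q=2μC, V=0.40V), C4(2μF, Q=19μC, V=9.50V)
Op 1: CLOSE 2-4: Q_total=33.00, C_total=4.00, V=8.25; Q2=16.50, Q4=16.50; dissipated=3.125

Answer: 8.25 V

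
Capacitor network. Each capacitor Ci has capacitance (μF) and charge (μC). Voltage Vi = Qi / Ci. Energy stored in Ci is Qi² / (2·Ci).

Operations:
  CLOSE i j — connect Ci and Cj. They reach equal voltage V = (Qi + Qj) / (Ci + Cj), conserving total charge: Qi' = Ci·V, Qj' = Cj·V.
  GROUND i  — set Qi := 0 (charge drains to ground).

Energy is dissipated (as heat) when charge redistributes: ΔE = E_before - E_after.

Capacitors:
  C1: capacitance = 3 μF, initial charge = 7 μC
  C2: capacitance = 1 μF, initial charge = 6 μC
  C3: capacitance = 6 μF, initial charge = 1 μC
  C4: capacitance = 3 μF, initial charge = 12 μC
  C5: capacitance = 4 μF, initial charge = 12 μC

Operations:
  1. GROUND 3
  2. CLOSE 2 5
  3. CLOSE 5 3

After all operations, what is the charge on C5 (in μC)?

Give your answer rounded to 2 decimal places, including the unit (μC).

Answer: 5.76 μC

Derivation:
Initial: C1(3μF, Q=7μC, V=2.33V), C2(1μF, Q=6μC, V=6.00V), C3(6μF, Q=1μC, V=0.17V), C4(3μF, Q=12μC, V=4.00V), C5(4μF, Q=12μC, V=3.00V)
Op 1: GROUND 3: Q3=0; energy lost=0.083
Op 2: CLOSE 2-5: Q_total=18.00, C_total=5.00, V=3.60; Q2=3.60, Q5=14.40; dissipated=3.600
Op 3: CLOSE 5-3: Q_total=14.40, C_total=10.00, V=1.44; Q5=5.76, Q3=8.64; dissipated=15.552
Final charges: Q1=7.00, Q2=3.60, Q3=8.64, Q4=12.00, Q5=5.76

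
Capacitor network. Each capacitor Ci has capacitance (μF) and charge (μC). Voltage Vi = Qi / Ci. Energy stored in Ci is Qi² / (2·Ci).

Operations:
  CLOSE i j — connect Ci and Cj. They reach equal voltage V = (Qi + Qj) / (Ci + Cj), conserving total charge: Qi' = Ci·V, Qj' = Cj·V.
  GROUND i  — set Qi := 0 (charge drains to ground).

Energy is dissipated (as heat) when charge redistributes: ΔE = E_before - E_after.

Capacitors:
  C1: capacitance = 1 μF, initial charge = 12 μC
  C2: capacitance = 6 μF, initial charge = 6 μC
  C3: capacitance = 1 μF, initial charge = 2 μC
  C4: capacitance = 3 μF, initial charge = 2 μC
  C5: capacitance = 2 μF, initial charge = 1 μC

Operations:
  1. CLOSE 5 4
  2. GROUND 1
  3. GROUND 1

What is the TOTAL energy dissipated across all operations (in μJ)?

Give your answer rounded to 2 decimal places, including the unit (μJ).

Initial: C1(1μF, Q=12μC, V=12.00V), C2(6μF, Q=6μC, V=1.00V), C3(1μF, Q=2μC, V=2.00V), C4(3μF, Q=2μC, V=0.67V), C5(2μF, Q=1μC, V=0.50V)
Op 1: CLOSE 5-4: Q_total=3.00, C_total=5.00, V=0.60; Q5=1.20, Q4=1.80; dissipated=0.017
Op 2: GROUND 1: Q1=0; energy lost=72.000
Op 3: GROUND 1: Q1=0; energy lost=0.000
Total dissipated: 72.017 μJ

Answer: 72.02 μJ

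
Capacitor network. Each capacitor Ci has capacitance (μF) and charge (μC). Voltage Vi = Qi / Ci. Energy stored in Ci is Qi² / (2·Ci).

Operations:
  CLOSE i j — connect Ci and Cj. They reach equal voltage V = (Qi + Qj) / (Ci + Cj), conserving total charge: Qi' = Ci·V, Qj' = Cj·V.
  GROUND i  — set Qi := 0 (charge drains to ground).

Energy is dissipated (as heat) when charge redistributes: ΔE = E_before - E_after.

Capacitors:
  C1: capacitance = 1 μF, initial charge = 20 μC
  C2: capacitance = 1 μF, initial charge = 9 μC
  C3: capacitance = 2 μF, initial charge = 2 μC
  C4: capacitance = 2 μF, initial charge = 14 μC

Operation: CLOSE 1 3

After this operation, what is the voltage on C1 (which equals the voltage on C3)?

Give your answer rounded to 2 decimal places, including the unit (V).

Initial: C1(1μF, Q=20μC, V=20.00V), C2(1μF, Q=9μC, V=9.00V), C3(2μF, Q=2μC, V=1.00V), C4(2μF, Q=14μC, V=7.00V)
Op 1: CLOSE 1-3: Q_total=22.00, C_total=3.00, V=7.33; Q1=7.33, Q3=14.67; dissipated=120.333

Answer: 7.33 V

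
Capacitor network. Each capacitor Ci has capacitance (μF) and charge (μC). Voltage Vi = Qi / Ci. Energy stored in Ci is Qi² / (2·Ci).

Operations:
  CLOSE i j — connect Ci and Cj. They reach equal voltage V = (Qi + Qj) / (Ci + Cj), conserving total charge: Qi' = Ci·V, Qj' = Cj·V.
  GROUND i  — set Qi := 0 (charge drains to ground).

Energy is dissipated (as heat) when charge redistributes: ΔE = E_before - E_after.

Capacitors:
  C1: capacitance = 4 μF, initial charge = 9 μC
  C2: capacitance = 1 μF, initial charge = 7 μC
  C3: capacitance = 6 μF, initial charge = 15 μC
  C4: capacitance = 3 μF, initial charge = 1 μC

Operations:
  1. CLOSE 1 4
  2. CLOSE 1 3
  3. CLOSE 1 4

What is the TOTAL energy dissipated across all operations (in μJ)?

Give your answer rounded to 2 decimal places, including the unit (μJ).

Initial: C1(4μF, Q=9μC, V=2.25V), C2(1μF, Q=7μC, V=7.00V), C3(6μF, Q=15μC, V=2.50V), C4(3μF, Q=1μC, V=0.33V)
Op 1: CLOSE 1-4: Q_total=10.00, C_total=7.00, V=1.43; Q1=5.71, Q4=4.29; dissipated=3.149
Op 2: CLOSE 1-3: Q_total=20.71, C_total=10.00, V=2.07; Q1=8.29, Q3=12.43; dissipated=1.378
Op 3: CLOSE 1-4: Q_total=12.57, C_total=7.00, V=1.80; Q1=7.18, Q4=5.39; dissipated=0.354
Total dissipated: 4.881 μJ

Answer: 4.88 μJ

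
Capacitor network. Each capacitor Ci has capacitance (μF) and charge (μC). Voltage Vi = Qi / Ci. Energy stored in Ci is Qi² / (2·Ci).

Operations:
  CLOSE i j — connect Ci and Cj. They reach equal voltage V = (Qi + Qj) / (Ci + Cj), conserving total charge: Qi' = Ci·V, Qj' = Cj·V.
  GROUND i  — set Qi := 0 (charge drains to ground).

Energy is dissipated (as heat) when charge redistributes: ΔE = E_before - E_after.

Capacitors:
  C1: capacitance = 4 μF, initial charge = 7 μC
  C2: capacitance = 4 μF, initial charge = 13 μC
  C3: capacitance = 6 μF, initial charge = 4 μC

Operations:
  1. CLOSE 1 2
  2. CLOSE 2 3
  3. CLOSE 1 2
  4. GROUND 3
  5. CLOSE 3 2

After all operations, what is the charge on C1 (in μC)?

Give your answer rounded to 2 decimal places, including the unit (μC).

Initial: C1(4μF, Q=7μC, V=1.75V), C2(4μF, Q=13μC, V=3.25V), C3(6μF, Q=4μC, V=0.67V)
Op 1: CLOSE 1-2: Q_total=20.00, C_total=8.00, V=2.50; Q1=10.00, Q2=10.00; dissipated=2.250
Op 2: CLOSE 2-3: Q_total=14.00, C_total=10.00, V=1.40; Q2=5.60, Q3=8.40; dissipated=4.033
Op 3: CLOSE 1-2: Q_total=15.60, C_total=8.00, V=1.95; Q1=7.80, Q2=7.80; dissipated=1.210
Op 4: GROUND 3: Q3=0; energy lost=5.880
Op 5: CLOSE 3-2: Q_total=7.80, C_total=10.00, V=0.78; Q3=4.68, Q2=3.12; dissipated=4.563
Final charges: Q1=7.80, Q2=3.12, Q3=4.68

Answer: 7.80 μC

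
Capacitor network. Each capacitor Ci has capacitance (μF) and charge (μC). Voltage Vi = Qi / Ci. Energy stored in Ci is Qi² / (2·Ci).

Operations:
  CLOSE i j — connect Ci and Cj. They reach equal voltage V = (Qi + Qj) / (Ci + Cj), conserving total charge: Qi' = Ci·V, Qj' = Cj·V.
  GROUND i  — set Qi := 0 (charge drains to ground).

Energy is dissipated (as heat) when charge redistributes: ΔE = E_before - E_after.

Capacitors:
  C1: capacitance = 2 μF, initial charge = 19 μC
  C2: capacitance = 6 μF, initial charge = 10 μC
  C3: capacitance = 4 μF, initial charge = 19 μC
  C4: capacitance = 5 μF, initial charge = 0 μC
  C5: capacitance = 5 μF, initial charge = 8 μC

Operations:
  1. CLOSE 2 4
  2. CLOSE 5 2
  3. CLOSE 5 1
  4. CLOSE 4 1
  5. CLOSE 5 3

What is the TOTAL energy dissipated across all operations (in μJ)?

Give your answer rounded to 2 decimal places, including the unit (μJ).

Answer: 60.00 μJ

Derivation:
Initial: C1(2μF, Q=19μC, V=9.50V), C2(6μF, Q=10μC, V=1.67V), C3(4μF, Q=19μC, V=4.75V), C4(5μF, Q=0μC, V=0.00V), C5(5μF, Q=8μC, V=1.60V)
Op 1: CLOSE 2-4: Q_total=10.00, C_total=11.00, V=0.91; Q2=5.45, Q4=4.55; dissipated=3.788
Op 2: CLOSE 5-2: Q_total=13.45, C_total=11.00, V=1.22; Q5=6.12, Q2=7.34; dissipated=0.651
Op 3: CLOSE 5-1: Q_total=25.12, C_total=7.00, V=3.59; Q5=17.94, Q1=7.18; dissipated=48.933
Op 4: CLOSE 4-1: Q_total=11.72, C_total=7.00, V=1.67; Q4=8.37, Q1=3.35; dissipated=5.126
Op 5: CLOSE 5-3: Q_total=36.94, C_total=9.00, V=4.10; Q5=20.52, Q3=16.42; dissipated=1.500
Total dissipated: 59.998 μJ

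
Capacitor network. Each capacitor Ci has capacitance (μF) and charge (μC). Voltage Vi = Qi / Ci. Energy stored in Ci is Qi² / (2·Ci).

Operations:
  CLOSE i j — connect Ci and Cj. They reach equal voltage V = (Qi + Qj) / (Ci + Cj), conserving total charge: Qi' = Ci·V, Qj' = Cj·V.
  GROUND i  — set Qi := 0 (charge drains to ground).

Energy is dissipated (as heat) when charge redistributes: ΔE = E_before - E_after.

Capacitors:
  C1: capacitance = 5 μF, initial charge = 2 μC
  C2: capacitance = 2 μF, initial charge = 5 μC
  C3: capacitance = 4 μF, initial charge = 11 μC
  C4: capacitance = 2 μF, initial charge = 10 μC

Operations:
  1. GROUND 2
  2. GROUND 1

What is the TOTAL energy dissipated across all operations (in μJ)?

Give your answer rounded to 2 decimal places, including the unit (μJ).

Answer: 6.65 μJ

Derivation:
Initial: C1(5μF, Q=2μC, V=0.40V), C2(2μF, Q=5μC, V=2.50V), C3(4μF, Q=11μC, V=2.75V), C4(2μF, Q=10μC, V=5.00V)
Op 1: GROUND 2: Q2=0; energy lost=6.250
Op 2: GROUND 1: Q1=0; energy lost=0.400
Total dissipated: 6.650 μJ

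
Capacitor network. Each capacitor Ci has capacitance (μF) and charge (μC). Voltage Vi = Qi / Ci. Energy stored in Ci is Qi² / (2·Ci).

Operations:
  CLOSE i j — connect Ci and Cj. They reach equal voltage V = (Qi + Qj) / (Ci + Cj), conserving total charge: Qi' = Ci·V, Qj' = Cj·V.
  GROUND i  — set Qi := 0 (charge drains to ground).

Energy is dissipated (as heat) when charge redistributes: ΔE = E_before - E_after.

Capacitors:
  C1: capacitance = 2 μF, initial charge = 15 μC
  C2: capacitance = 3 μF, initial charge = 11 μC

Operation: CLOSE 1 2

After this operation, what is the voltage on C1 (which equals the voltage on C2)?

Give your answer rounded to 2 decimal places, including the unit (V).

Initial: C1(2μF, Q=15μC, V=7.50V), C2(3μF, Q=11μC, V=3.67V)
Op 1: CLOSE 1-2: Q_total=26.00, C_total=5.00, V=5.20; Q1=10.40, Q2=15.60; dissipated=8.817

Answer: 5.20 V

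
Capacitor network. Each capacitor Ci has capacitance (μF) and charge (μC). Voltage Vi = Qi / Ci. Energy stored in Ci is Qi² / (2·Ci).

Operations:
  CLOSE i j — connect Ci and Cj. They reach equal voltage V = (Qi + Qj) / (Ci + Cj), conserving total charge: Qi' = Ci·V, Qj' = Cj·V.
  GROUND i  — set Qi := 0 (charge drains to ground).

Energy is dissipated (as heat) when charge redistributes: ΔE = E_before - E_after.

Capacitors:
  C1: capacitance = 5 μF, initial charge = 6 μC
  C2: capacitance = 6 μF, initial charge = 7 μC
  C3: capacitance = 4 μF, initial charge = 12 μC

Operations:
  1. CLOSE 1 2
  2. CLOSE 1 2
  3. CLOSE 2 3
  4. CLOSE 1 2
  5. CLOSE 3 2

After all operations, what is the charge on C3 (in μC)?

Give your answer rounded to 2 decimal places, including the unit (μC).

Initial: C1(5μF, Q=6μC, V=1.20V), C2(6μF, Q=7μC, V=1.17V), C3(4μF, Q=12μC, V=3.00V)
Op 1: CLOSE 1-2: Q_total=13.00, C_total=11.00, V=1.18; Q1=5.91, Q2=7.09; dissipated=0.002
Op 2: CLOSE 1-2: Q_total=13.00, C_total=11.00, V=1.18; Q1=5.91, Q2=7.09; dissipated=0.000
Op 3: CLOSE 2-3: Q_total=19.09, C_total=10.00, V=1.91; Q2=11.45, Q3=7.64; dissipated=3.967
Op 4: CLOSE 1-2: Q_total=17.36, C_total=11.00, V=1.58; Q1=7.89, Q2=9.47; dissipated=0.721
Op 5: CLOSE 3-2: Q_total=17.11, C_total=10.00, V=1.71; Q3=6.84, Q2=10.26; dissipated=0.131
Final charges: Q1=7.89, Q2=10.26, Q3=6.84

Answer: 6.84 μC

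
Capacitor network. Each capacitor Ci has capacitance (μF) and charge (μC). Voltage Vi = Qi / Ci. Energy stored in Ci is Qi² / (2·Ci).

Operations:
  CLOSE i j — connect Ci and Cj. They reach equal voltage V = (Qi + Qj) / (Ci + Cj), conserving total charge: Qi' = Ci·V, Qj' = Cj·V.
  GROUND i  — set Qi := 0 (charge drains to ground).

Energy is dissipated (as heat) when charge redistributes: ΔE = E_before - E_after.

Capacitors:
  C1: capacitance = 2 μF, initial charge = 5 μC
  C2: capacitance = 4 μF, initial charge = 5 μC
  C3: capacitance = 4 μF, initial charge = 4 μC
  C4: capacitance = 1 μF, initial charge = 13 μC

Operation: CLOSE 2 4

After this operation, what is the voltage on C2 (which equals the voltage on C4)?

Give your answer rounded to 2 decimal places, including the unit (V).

Initial: C1(2μF, Q=5μC, V=2.50V), C2(4μF, Q=5μC, V=1.25V), C3(4μF, Q=4μC, V=1.00V), C4(1μF, Q=13μC, V=13.00V)
Op 1: CLOSE 2-4: Q_total=18.00, C_total=5.00, V=3.60; Q2=14.40, Q4=3.60; dissipated=55.225

Answer: 3.60 V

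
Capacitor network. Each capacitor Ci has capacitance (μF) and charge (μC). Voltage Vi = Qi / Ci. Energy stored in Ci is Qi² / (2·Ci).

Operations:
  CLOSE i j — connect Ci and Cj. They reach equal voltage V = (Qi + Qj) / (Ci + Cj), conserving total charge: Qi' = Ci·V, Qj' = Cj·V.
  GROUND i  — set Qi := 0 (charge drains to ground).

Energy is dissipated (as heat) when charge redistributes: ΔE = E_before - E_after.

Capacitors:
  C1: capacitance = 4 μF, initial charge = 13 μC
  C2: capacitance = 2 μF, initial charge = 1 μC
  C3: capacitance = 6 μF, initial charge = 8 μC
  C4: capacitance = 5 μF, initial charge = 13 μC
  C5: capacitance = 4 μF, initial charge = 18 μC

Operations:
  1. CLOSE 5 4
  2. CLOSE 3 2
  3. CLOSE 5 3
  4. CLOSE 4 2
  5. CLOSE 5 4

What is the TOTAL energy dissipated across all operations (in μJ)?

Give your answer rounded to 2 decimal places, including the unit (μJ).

Initial: C1(4μF, Q=13μC, V=3.25V), C2(2μF, Q=1μC, V=0.50V), C3(6μF, Q=8μC, V=1.33V), C4(5μF, Q=13μC, V=2.60V), C5(4μF, Q=18μC, V=4.50V)
Op 1: CLOSE 5-4: Q_total=31.00, C_total=9.00, V=3.44; Q5=13.78, Q4=17.22; dissipated=4.011
Op 2: CLOSE 3-2: Q_total=9.00, C_total=8.00, V=1.12; Q3=6.75, Q2=2.25; dissipated=0.521
Op 3: CLOSE 5-3: Q_total=20.53, C_total=10.00, V=2.05; Q5=8.21, Q3=12.32; dissipated=6.456
Op 4: CLOSE 4-2: Q_total=19.47, C_total=7.00, V=2.78; Q4=13.91, Q2=5.56; dissipated=3.843
Op 5: CLOSE 5-4: Q_total=22.12, C_total=9.00, V=2.46; Q5=9.83, Q4=12.29; dissipated=0.590
Total dissipated: 15.421 μJ

Answer: 15.42 μJ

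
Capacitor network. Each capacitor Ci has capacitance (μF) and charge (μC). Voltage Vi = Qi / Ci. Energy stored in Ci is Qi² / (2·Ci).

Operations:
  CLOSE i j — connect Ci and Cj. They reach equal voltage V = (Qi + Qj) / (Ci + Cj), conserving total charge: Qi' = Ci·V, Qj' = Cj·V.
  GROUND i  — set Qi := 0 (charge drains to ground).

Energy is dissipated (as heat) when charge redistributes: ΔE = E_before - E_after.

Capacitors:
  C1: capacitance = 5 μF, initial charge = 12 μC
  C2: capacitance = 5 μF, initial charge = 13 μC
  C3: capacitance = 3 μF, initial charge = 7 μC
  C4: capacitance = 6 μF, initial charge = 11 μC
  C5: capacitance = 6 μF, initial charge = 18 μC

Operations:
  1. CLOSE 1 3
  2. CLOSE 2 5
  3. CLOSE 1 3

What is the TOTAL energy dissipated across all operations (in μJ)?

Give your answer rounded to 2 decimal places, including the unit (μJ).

Answer: 0.22 μJ

Derivation:
Initial: C1(5μF, Q=12μC, V=2.40V), C2(5μF, Q=13μC, V=2.60V), C3(3μF, Q=7μC, V=2.33V), C4(6μF, Q=11μC, V=1.83V), C5(6μF, Q=18μC, V=3.00V)
Op 1: CLOSE 1-3: Q_total=19.00, C_total=8.00, V=2.38; Q1=11.88, Q3=7.12; dissipated=0.004
Op 2: CLOSE 2-5: Q_total=31.00, C_total=11.00, V=2.82; Q2=14.09, Q5=16.91; dissipated=0.218
Op 3: CLOSE 1-3: Q_total=19.00, C_total=8.00, V=2.38; Q1=11.88, Q3=7.12; dissipated=0.000
Total dissipated: 0.222 μJ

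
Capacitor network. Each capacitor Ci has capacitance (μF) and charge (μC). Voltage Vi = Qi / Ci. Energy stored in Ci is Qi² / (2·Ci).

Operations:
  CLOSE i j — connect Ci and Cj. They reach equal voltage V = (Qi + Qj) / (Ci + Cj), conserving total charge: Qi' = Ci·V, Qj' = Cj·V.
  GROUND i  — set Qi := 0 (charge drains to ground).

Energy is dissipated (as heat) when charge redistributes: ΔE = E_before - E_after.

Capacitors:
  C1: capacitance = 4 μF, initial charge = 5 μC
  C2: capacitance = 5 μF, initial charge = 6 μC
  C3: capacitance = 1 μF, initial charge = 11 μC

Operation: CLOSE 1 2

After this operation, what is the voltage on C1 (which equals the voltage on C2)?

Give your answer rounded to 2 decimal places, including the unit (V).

Answer: 1.22 V

Derivation:
Initial: C1(4μF, Q=5μC, V=1.25V), C2(5μF, Q=6μC, V=1.20V), C3(1μF, Q=11μC, V=11.00V)
Op 1: CLOSE 1-2: Q_total=11.00, C_total=9.00, V=1.22; Q1=4.89, Q2=6.11; dissipated=0.003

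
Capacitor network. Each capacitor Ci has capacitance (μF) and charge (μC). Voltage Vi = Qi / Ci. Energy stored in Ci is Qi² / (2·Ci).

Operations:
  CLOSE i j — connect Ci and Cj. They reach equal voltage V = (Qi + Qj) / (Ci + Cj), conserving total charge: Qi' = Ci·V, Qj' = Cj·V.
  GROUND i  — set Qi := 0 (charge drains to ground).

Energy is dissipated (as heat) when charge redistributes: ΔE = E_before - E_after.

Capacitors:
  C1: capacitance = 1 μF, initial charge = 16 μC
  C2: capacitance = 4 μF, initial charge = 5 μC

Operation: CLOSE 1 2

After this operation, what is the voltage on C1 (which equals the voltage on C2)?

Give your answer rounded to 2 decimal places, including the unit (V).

Answer: 4.20 V

Derivation:
Initial: C1(1μF, Q=16μC, V=16.00V), C2(4μF, Q=5μC, V=1.25V)
Op 1: CLOSE 1-2: Q_total=21.00, C_total=5.00, V=4.20; Q1=4.20, Q2=16.80; dissipated=87.025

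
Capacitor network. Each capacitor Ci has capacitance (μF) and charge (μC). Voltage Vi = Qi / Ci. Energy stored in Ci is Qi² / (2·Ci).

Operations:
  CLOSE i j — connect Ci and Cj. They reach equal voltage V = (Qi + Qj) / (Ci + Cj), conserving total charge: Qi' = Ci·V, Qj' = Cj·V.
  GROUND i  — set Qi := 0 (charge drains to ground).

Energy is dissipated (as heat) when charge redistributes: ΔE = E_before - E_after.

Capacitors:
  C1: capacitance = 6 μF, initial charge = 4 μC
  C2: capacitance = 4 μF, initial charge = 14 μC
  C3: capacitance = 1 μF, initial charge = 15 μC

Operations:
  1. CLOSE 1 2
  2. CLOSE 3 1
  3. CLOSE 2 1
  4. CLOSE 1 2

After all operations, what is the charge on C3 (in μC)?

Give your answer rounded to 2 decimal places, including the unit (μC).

Answer: 3.69 μC

Derivation:
Initial: C1(6μF, Q=4μC, V=0.67V), C2(4μF, Q=14μC, V=3.50V), C3(1μF, Q=15μC, V=15.00V)
Op 1: CLOSE 1-2: Q_total=18.00, C_total=10.00, V=1.80; Q1=10.80, Q2=7.20; dissipated=9.633
Op 2: CLOSE 3-1: Q_total=25.80, C_total=7.00, V=3.69; Q3=3.69, Q1=22.11; dissipated=74.674
Op 3: CLOSE 2-1: Q_total=29.31, C_total=10.00, V=2.93; Q2=11.73, Q1=17.59; dissipated=4.267
Op 4: CLOSE 1-2: Q_total=29.31, C_total=10.00, V=2.93; Q1=17.59, Q2=11.73; dissipated=0.000
Final charges: Q1=17.59, Q2=11.73, Q3=3.69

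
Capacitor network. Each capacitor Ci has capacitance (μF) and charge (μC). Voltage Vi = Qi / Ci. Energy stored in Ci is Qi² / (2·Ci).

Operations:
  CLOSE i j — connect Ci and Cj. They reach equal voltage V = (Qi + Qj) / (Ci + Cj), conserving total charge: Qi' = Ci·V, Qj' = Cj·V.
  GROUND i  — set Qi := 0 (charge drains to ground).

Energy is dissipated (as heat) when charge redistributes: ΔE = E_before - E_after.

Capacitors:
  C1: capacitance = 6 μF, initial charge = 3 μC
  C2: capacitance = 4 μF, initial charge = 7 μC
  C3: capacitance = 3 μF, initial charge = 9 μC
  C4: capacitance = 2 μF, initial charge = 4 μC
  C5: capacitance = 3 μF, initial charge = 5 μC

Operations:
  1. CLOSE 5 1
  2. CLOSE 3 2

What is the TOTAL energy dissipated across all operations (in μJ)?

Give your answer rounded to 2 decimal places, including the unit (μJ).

Initial: C1(6μF, Q=3μC, V=0.50V), C2(4μF, Q=7μC, V=1.75V), C3(3μF, Q=9μC, V=3.00V), C4(2μF, Q=4μC, V=2.00V), C5(3μF, Q=5μC, V=1.67V)
Op 1: CLOSE 5-1: Q_total=8.00, C_total=9.00, V=0.89; Q5=2.67, Q1=5.33; dissipated=1.361
Op 2: CLOSE 3-2: Q_total=16.00, C_total=7.00, V=2.29; Q3=6.86, Q2=9.14; dissipated=1.339
Total dissipated: 2.700 μJ

Answer: 2.70 μJ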